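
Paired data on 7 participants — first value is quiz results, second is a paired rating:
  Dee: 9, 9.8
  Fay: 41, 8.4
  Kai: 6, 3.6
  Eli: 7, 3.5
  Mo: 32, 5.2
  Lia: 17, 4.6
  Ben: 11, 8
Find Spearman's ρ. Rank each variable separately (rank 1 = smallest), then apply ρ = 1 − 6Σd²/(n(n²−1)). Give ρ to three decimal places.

0.500

Ranks of variable 1: 3, 7, 1, 2, 6, 5, 4
Ranks of variable 2: 7, 6, 2, 1, 4, 3, 5
d = r₁ − r₂: -4, 1, -1, 1, 2, 2, -1
d²: 16, 1, 1, 1, 4, 4, 1; Σd² = 28
ρ = 1 − 6·28/(7·48) = 1 − 168/336 = 0.500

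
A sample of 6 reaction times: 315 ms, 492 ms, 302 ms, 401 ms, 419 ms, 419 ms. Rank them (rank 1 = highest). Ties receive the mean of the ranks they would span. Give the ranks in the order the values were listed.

5, 1, 6, 4, 2.5, 2.5

Sorted (descending): 492, 419, 419, 401, 315, 302
The 2 values of 419 occupy positions 2–3 → average rank (2+3)/2 = 2.5.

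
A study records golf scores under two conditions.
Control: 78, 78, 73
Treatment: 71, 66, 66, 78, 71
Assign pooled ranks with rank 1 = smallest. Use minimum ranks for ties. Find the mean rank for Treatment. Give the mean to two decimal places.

2.80

Sorted (ascending): 66, 66, 71, 71, 73, 78, 78, 78
The 2 values of 66 occupy positions 1–2 → each gets rank 1.
The 2 values of 71 occupy positions 3–4 → each gets rank 3.
The 3 values of 78 occupy positions 6–8 → each gets rank 6.
Treatment values → pooled ranks: 71→3, 66→1, 66→1, 78→6, 71→3
Mean rank = (3 + 1 + 1 + 6 + 3) / 5 = 2.80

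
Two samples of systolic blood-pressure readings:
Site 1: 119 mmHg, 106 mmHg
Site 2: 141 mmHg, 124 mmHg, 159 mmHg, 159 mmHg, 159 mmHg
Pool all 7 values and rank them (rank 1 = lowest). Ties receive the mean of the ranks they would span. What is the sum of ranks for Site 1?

Sorted (ascending): 106, 119, 124, 141, 159, 159, 159
The 3 values of 159 occupy positions 5–7 → average rank 6.
Site 1 values → pooled ranks: 119→2, 106→1
Rank sum = 2 + 1 = 3

3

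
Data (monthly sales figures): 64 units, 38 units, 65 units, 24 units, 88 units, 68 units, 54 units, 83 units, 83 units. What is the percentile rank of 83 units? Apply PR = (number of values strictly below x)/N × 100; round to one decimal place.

66.7

N = 9.
Strictly below 83: 6. Equal to 83: 2.
PR = 6/9 × 100 = 66.7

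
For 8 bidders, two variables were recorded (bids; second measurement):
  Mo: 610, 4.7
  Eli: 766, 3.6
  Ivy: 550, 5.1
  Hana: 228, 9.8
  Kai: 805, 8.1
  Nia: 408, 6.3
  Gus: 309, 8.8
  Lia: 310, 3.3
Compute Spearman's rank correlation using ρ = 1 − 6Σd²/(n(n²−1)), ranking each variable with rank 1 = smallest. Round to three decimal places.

-0.405

Ranks of variable 1: 6, 7, 5, 1, 8, 4, 2, 3
Ranks of variable 2: 3, 2, 4, 8, 6, 5, 7, 1
d = r₁ − r₂: 3, 5, 1, -7, 2, -1, -5, 2
d²: 9, 25, 1, 49, 4, 1, 25, 4; Σd² = 118
ρ = 1 − 6·118/(8·63) = 1 − 708/504 = -0.405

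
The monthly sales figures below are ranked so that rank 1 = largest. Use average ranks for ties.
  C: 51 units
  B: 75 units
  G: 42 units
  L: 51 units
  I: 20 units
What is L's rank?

Sorted (descending): 75, 51, 51, 42, 20
The 2 values of 51 occupy positions 2–3 → average rank (2+3)/2 = 2.5.
L has value 51 units → rank 2.5.

2.5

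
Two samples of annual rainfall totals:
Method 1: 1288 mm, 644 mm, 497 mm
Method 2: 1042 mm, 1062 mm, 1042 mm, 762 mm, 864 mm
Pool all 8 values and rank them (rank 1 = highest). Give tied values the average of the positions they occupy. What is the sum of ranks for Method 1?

Sorted (descending): 1288, 1062, 1042, 1042, 864, 762, 644, 497
The 2 values of 1042 occupy positions 3–4 → average rank (3+4)/2 = 3.5.
Method 1 values → pooled ranks: 1288→1, 644→7, 497→8
Rank sum = 1 + 7 + 8 = 16

16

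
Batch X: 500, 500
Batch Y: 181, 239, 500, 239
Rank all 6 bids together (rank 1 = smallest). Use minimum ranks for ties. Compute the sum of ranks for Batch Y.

Sorted (ascending): 181, 239, 239, 500, 500, 500
The 2 values of 239 occupy positions 2–3 → each gets rank 2.
The 3 values of 500 occupy positions 4–6 → each gets rank 4.
Batch Y values → pooled ranks: 181→1, 239→2, 500→4, 239→2
Rank sum = 1 + 2 + 4 + 2 = 9

9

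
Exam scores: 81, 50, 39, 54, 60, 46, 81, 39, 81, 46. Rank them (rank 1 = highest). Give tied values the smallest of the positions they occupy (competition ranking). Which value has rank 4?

Sorted (descending): 81, 81, 81, 60, 54, 50, 46, 46, 39, 39
The 3 values of 81 occupy positions 1–3 → each gets rank 1.
The 2 values of 46 occupy positions 7–8 → each gets rank 7.
The 2 values of 39 occupy positions 9–10 → each gets rank 9.
Rank 4 → value 60.

60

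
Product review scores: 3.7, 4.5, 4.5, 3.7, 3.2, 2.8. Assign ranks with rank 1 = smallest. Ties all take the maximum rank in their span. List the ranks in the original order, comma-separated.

Sorted (ascending): 2.8, 3.2, 3.7, 3.7, 4.5, 4.5
The 2 values of 3.7 occupy positions 3–4 → each gets rank 4.
The 2 values of 4.5 occupy positions 5–6 → each gets rank 6.

4, 6, 6, 4, 2, 1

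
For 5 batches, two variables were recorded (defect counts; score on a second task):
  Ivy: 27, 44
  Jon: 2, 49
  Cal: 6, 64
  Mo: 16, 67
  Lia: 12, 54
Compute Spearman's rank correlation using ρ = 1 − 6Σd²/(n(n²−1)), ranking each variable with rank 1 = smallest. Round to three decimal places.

-0.100

Ranks of variable 1: 5, 1, 2, 4, 3
Ranks of variable 2: 1, 2, 4, 5, 3
d = r₁ − r₂: 4, -1, -2, -1, 0
d²: 16, 1, 4, 1, 0; Σd² = 22
ρ = 1 − 6·22/(5·24) = 1 − 132/120 = -0.100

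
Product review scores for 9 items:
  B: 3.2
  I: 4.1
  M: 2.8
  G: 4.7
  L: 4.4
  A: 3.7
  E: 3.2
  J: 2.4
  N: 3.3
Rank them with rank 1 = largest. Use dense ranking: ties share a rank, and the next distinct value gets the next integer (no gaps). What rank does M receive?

7

Sorted (descending): 4.7, 4.4, 4.1, 3.7, 3.3, 3.2, 3.2, 2.8, 2.4
The 2 values of 3.2 share dense rank 6.
Remaining distinct values take the next consecutive integers.
M has value 2.8 → rank 7.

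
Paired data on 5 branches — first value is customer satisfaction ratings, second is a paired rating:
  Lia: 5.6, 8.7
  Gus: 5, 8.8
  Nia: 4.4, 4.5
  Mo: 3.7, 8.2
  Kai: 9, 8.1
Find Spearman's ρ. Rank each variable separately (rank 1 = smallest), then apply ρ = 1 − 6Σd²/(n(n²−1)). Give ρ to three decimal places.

0.100

Ranks of variable 1: 4, 3, 2, 1, 5
Ranks of variable 2: 4, 5, 1, 3, 2
d = r₁ − r₂: 0, -2, 1, -2, 3
d²: 0, 4, 1, 4, 9; Σd² = 18
ρ = 1 − 6·18/(5·24) = 1 − 108/120 = 0.100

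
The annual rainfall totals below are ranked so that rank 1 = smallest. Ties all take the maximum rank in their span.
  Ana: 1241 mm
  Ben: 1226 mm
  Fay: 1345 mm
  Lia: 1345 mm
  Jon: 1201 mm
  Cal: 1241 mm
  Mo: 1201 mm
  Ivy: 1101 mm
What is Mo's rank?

3

Sorted (ascending): 1101, 1201, 1201, 1226, 1241, 1241, 1345, 1345
The 2 values of 1201 occupy positions 2–3 → each gets rank 3.
The 2 values of 1241 occupy positions 5–6 → each gets rank 6.
The 2 values of 1345 occupy positions 7–8 → each gets rank 8.
Mo has value 1201 mm → rank 3.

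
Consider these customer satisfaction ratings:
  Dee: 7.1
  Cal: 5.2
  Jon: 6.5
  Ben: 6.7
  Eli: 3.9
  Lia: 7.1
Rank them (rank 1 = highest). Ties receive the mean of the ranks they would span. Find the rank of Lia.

1.5

Sorted (descending): 7.1, 7.1, 6.7, 6.5, 5.2, 3.9
The 2 values of 7.1 occupy positions 1–2 → average rank (1+2)/2 = 1.5.
Lia has value 7.1 → rank 1.5.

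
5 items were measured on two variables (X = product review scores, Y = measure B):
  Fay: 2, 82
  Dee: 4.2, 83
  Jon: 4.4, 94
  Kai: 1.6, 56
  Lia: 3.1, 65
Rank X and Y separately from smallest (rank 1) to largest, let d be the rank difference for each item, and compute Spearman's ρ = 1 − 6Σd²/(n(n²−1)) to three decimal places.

0.900

Ranks of variable 1: 2, 4, 5, 1, 3
Ranks of variable 2: 3, 4, 5, 1, 2
d = r₁ − r₂: -1, 0, 0, 0, 1
d²: 1, 0, 0, 0, 1; Σd² = 2
ρ = 1 − 6·2/(5·24) = 1 − 12/120 = 0.900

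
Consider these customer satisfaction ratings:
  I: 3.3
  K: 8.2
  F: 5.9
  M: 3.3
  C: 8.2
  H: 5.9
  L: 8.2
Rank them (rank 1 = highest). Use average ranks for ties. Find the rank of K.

2

Sorted (descending): 8.2, 8.2, 8.2, 5.9, 5.9, 3.3, 3.3
The 3 values of 8.2 occupy positions 1–3 → average rank 2.
The 2 values of 5.9 occupy positions 4–5 → average rank (4+5)/2 = 4.5.
The 2 values of 3.3 occupy positions 6–7 → average rank (6+7)/2 = 6.5.
K has value 8.2 → rank 2.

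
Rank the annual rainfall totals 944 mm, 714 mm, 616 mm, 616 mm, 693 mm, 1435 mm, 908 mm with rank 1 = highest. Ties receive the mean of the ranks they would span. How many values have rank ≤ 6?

5

Sorted (descending): 1435, 944, 908, 714, 693, 616, 616
The 2 values of 616 occupy positions 6–7 → average rank (6+7)/2 = 6.5.
Ranks ≤ 6: {1, 2, 3, 4, 5} → 5 values.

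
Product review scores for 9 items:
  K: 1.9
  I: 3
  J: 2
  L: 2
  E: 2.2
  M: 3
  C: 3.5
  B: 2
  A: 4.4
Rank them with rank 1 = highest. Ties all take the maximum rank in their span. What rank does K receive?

Sorted (descending): 4.4, 3.5, 3, 3, 2.2, 2, 2, 2, 1.9
The 2 values of 3 occupy positions 3–4 → each gets rank 4.
The 3 values of 2 occupy positions 6–8 → each gets rank 8.
K has value 1.9 → rank 9.

9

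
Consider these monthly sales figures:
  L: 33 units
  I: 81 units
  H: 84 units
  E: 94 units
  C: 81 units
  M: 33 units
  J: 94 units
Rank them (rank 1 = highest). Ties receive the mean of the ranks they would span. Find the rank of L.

Sorted (descending): 94, 94, 84, 81, 81, 33, 33
The 2 values of 94 occupy positions 1–2 → average rank (1+2)/2 = 1.5.
The 2 values of 81 occupy positions 4–5 → average rank (4+5)/2 = 4.5.
The 2 values of 33 occupy positions 6–7 → average rank (6+7)/2 = 6.5.
L has value 33 units → rank 6.5.

6.5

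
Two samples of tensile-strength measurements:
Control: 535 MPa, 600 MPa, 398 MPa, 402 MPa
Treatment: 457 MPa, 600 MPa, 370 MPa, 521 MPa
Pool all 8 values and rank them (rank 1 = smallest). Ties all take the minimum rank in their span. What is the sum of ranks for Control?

Sorted (ascending): 370, 398, 402, 457, 521, 535, 600, 600
The 2 values of 600 occupy positions 7–8 → each gets rank 7.
Control values → pooled ranks: 535→6, 600→7, 398→2, 402→3
Rank sum = 6 + 7 + 2 + 3 = 18

18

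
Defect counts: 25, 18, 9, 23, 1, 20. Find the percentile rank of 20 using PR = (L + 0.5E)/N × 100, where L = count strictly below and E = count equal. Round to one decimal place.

58.3

N = 6.
Strictly below 20: 3. Equal to 20: 1.
PR = (3 + 0.5·1)/6 × 100 = 58.3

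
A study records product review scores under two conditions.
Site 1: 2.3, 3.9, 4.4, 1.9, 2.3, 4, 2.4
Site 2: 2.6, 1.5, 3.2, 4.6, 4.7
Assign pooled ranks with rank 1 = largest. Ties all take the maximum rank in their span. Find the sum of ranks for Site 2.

Sorted (descending): 4.7, 4.6, 4.4, 4, 3.9, 3.2, 2.6, 2.4, 2.3, 2.3, 1.9, 1.5
The 2 values of 2.3 occupy positions 9–10 → each gets rank 10.
Site 2 values → pooled ranks: 2.6→7, 1.5→12, 3.2→6, 4.6→2, 4.7→1
Rank sum = 7 + 12 + 6 + 2 + 1 = 28

28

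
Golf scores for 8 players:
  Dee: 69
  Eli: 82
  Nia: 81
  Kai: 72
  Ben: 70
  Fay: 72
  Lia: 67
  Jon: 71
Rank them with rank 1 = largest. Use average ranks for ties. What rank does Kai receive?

3.5

Sorted (descending): 82, 81, 72, 72, 71, 70, 69, 67
The 2 values of 72 occupy positions 3–4 → average rank (3+4)/2 = 3.5.
Kai has value 72 → rank 3.5.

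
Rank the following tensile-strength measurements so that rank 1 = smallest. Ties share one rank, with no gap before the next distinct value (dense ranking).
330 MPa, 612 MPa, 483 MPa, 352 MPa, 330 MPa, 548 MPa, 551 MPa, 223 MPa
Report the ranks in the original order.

Sorted (ascending): 223, 330, 330, 352, 483, 548, 551, 612
The 2 values of 330 share dense rank 2.
Remaining distinct values take the next consecutive integers.

2, 7, 4, 3, 2, 5, 6, 1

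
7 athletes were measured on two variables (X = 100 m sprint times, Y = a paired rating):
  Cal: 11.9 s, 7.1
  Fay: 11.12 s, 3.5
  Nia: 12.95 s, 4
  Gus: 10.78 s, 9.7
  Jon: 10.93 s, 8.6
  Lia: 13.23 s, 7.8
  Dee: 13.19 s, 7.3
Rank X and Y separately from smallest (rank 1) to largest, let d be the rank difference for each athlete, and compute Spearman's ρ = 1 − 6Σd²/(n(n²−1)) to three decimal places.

Ranks of variable 1: 4, 3, 5, 1, 2, 7, 6
Ranks of variable 2: 3, 1, 2, 7, 6, 5, 4
d = r₁ − r₂: 1, 2, 3, -6, -4, 2, 2
d²: 1, 4, 9, 36, 16, 4, 4; Σd² = 74
ρ = 1 − 6·74/(7·48) = 1 − 444/336 = -0.321

-0.321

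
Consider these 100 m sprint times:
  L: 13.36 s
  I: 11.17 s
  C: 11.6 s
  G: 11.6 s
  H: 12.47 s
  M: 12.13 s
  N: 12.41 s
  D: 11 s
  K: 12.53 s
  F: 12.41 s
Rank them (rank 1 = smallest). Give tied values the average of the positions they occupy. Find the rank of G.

Sorted (ascending): 11, 11.17, 11.6, 11.6, 12.13, 12.41, 12.41, 12.47, 12.53, 13.36
The 2 values of 11.6 occupy positions 3–4 → average rank (3+4)/2 = 3.5.
The 2 values of 12.41 occupy positions 6–7 → average rank (6+7)/2 = 6.5.
G has value 11.6 s → rank 3.5.

3.5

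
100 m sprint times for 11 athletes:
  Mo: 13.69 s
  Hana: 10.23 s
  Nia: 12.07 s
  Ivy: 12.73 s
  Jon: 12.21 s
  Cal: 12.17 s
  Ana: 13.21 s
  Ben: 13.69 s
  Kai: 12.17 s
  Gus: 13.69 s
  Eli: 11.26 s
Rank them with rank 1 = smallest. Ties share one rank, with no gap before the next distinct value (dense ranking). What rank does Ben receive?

Sorted (ascending): 10.23, 11.26, 12.07, 12.17, 12.17, 12.21, 12.73, 13.21, 13.69, 13.69, 13.69
The 2 values of 12.17 share dense rank 4.
The 3 values of 13.69 share dense rank 8.
Remaining distinct values take the next consecutive integers.
Ben has value 13.69 s → rank 8.

8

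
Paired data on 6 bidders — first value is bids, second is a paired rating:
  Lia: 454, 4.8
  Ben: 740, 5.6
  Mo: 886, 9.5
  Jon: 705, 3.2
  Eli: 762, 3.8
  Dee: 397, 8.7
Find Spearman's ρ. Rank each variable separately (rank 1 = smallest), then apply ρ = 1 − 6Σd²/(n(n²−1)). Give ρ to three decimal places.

Ranks of variable 1: 2, 4, 6, 3, 5, 1
Ranks of variable 2: 3, 4, 6, 1, 2, 5
d = r₁ − r₂: -1, 0, 0, 2, 3, -4
d²: 1, 0, 0, 4, 9, 16; Σd² = 30
ρ = 1 − 6·30/(6·35) = 1 − 180/210 = 0.143

0.143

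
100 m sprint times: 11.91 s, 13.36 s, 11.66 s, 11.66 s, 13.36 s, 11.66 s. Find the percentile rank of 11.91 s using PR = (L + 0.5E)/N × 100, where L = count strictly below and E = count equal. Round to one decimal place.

N = 6.
Strictly below 11.91: 3. Equal to 11.91: 1.
PR = (3 + 0.5·1)/6 × 100 = 58.3

58.3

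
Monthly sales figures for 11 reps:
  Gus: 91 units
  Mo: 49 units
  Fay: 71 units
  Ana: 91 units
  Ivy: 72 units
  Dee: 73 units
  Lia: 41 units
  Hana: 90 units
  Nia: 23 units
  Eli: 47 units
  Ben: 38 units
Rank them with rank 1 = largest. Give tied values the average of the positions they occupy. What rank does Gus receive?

Sorted (descending): 91, 91, 90, 73, 72, 71, 49, 47, 41, 38, 23
The 2 values of 91 occupy positions 1–2 → average rank (1+2)/2 = 1.5.
Gus has value 91 units → rank 1.5.

1.5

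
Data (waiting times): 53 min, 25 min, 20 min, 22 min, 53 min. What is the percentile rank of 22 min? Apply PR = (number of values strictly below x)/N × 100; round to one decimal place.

N = 5.
Strictly below 22: 1. Equal to 22: 1.
PR = 1/5 × 100 = 20.0

20.0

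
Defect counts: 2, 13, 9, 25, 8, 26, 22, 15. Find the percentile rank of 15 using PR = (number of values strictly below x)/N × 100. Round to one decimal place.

N = 8.
Strictly below 15: 4. Equal to 15: 1.
PR = 4/8 × 100 = 50.0

50.0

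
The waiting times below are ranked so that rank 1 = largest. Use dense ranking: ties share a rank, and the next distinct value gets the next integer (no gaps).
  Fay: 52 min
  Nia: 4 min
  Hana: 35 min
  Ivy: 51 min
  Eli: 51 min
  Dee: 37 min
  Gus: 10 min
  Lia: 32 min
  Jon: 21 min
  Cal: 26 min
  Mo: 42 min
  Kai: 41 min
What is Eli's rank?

Sorted (descending): 52, 51, 51, 42, 41, 37, 35, 32, 26, 21, 10, 4
The 2 values of 51 share dense rank 2.
Remaining distinct values take the next consecutive integers.
Eli has value 51 min → rank 2.

2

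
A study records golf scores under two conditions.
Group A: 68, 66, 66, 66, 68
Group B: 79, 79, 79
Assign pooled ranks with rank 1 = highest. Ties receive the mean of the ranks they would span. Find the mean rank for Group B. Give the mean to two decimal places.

Sorted (descending): 79, 79, 79, 68, 68, 66, 66, 66
The 3 values of 79 occupy positions 1–3 → average rank 2.
The 2 values of 68 occupy positions 4–5 → average rank (4+5)/2 = 4.5.
The 3 values of 66 occupy positions 6–8 → average rank 7.
Group B values → pooled ranks: 79→2, 79→2, 79→2
Mean rank = (2 + 2 + 2) / 3 = 2.00

2.00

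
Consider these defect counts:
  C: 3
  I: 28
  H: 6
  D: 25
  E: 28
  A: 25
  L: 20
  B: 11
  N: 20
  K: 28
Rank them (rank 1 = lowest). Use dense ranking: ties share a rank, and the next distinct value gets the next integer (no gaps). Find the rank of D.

Sorted (ascending): 3, 6, 11, 20, 20, 25, 25, 28, 28, 28
The 2 values of 20 share dense rank 4.
The 2 values of 25 share dense rank 5.
The 3 values of 28 share dense rank 6.
Remaining distinct values take the next consecutive integers.
D has value 25 → rank 5.

5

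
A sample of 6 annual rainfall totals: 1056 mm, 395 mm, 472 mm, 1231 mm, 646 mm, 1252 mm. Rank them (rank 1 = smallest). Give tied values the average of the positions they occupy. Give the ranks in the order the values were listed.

Sorted (ascending): 395, 472, 646, 1056, 1231, 1252
No ties — each value takes its position as its rank.

4, 1, 2, 5, 3, 6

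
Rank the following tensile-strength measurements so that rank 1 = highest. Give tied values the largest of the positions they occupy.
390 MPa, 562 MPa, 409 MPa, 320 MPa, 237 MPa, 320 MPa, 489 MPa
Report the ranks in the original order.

4, 1, 3, 6, 7, 6, 2

Sorted (descending): 562, 489, 409, 390, 320, 320, 237
The 2 values of 320 occupy positions 5–6 → each gets rank 6.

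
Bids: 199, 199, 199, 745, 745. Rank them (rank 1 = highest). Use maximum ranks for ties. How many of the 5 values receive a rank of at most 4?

2

Sorted (descending): 745, 745, 199, 199, 199
The 2 values of 745 occupy positions 1–2 → each gets rank 2.
The 3 values of 199 occupy positions 3–5 → each gets rank 5.
Ranks ≤ 4: {2, 2} → 2 values.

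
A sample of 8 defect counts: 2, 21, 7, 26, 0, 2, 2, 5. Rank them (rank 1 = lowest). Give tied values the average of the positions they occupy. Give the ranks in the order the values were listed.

Sorted (ascending): 0, 2, 2, 2, 5, 7, 21, 26
The 3 values of 2 occupy positions 2–4 → average rank 3.

3, 7, 6, 8, 1, 3, 3, 5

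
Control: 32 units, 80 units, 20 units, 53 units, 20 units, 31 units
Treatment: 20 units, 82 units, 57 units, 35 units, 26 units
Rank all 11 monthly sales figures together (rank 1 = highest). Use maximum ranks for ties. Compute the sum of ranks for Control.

41

Sorted (descending): 82, 80, 57, 53, 35, 32, 31, 26, 20, 20, 20
The 3 values of 20 occupy positions 9–11 → each gets rank 11.
Control values → pooled ranks: 32→6, 80→2, 20→11, 53→4, 20→11, 31→7
Rank sum = 6 + 2 + 11 + 4 + 11 + 7 = 41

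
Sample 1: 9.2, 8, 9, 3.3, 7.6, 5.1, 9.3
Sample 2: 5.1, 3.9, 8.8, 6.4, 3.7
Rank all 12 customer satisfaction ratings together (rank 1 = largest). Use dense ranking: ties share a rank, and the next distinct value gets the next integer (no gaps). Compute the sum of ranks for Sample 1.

Sorted (descending): 9.3, 9.2, 9, 8.8, 8, 7.6, 6.4, 5.1, 5.1, 3.9, 3.7, 3.3
The 2 values of 5.1 share dense rank 8.
Remaining distinct values take the next consecutive integers.
Sample 1 values → pooled ranks: 9.2→2, 8→5, 9→3, 3.3→11, 7.6→6, 5.1→8, 9.3→1
Rank sum = 2 + 5 + 3 + 11 + 6 + 8 + 1 = 36

36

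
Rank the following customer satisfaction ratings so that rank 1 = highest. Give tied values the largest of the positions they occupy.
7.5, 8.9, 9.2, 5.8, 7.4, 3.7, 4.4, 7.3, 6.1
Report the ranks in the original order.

Sorted (descending): 9.2, 8.9, 7.5, 7.4, 7.3, 6.1, 5.8, 4.4, 3.7
No ties — each value takes its position as its rank.

3, 2, 1, 7, 4, 9, 8, 5, 6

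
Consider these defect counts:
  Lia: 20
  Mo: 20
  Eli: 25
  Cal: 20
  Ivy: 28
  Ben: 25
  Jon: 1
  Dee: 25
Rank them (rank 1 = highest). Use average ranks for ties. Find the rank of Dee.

Sorted (descending): 28, 25, 25, 25, 20, 20, 20, 1
The 3 values of 25 occupy positions 2–4 → average rank 3.
The 3 values of 20 occupy positions 5–7 → average rank 6.
Dee has value 25 → rank 3.

3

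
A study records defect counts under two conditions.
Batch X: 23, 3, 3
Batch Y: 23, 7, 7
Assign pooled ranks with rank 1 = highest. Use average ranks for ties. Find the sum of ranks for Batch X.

12.5

Sorted (descending): 23, 23, 7, 7, 3, 3
The 2 values of 23 occupy positions 1–2 → average rank (1+2)/2 = 1.5.
The 2 values of 7 occupy positions 3–4 → average rank (3+4)/2 = 3.5.
The 2 values of 3 occupy positions 5–6 → average rank (5+6)/2 = 5.5.
Batch X values → pooled ranks: 23→1.5, 3→5.5, 3→5.5
Rank sum = 1.5 + 5.5 + 5.5 = 12.5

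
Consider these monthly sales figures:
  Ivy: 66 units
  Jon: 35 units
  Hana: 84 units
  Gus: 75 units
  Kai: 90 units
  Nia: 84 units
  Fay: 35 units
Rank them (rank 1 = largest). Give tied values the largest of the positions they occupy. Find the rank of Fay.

Sorted (descending): 90, 84, 84, 75, 66, 35, 35
The 2 values of 84 occupy positions 2–3 → each gets rank 3.
The 2 values of 35 occupy positions 6–7 → each gets rank 7.
Fay has value 35 units → rank 7.

7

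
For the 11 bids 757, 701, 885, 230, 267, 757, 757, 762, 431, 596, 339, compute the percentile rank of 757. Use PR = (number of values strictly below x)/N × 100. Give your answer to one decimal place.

N = 11.
Strictly below 757: 6. Equal to 757: 3.
PR = 6/11 × 100 = 54.5

54.5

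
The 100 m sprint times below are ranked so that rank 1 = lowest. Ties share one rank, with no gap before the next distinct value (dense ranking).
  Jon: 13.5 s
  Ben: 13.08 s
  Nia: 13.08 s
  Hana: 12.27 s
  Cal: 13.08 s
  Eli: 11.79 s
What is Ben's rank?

3

Sorted (ascending): 11.79, 12.27, 13.08, 13.08, 13.08, 13.5
The 3 values of 13.08 share dense rank 3.
Remaining distinct values take the next consecutive integers.
Ben has value 13.08 s → rank 3.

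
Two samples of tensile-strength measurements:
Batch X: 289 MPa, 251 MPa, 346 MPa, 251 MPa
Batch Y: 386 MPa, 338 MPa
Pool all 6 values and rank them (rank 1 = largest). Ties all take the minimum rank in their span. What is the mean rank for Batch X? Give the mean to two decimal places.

Sorted (descending): 386, 346, 338, 289, 251, 251
The 2 values of 251 occupy positions 5–6 → each gets rank 5.
Batch X values → pooled ranks: 289→4, 251→5, 346→2, 251→5
Mean rank = (4 + 5 + 2 + 5) / 4 = 4.00

4.00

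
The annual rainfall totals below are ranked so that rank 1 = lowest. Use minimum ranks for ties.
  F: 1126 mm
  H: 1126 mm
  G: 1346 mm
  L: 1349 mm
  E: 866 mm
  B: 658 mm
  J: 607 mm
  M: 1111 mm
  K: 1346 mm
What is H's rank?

Sorted (ascending): 607, 658, 866, 1111, 1126, 1126, 1346, 1346, 1349
The 2 values of 1126 occupy positions 5–6 → each gets rank 5.
The 2 values of 1346 occupy positions 7–8 → each gets rank 7.
H has value 1126 mm → rank 5.

5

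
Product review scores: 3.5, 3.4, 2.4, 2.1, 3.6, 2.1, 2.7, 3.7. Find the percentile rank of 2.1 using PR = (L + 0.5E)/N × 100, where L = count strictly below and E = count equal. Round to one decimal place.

N = 8.
Strictly below 2.1: 0. Equal to 2.1: 2.
PR = (0 + 0.5·2)/8 × 100 = 12.5

12.5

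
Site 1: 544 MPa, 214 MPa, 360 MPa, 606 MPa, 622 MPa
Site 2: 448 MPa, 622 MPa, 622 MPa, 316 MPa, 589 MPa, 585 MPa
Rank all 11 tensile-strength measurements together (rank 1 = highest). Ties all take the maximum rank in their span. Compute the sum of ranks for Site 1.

34

Sorted (descending): 622, 622, 622, 606, 589, 585, 544, 448, 360, 316, 214
The 3 values of 622 occupy positions 1–3 → each gets rank 3.
Site 1 values → pooled ranks: 544→7, 214→11, 360→9, 606→4, 622→3
Rank sum = 7 + 11 + 9 + 4 + 3 = 34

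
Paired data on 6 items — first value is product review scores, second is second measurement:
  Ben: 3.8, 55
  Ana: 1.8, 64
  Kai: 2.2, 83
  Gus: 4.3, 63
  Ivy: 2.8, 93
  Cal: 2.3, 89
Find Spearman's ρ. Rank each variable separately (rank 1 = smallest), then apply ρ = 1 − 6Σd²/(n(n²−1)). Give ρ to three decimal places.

Ranks of variable 1: 5, 1, 2, 6, 4, 3
Ranks of variable 2: 1, 3, 4, 2, 6, 5
d = r₁ − r₂: 4, -2, -2, 4, -2, -2
d²: 16, 4, 4, 16, 4, 4; Σd² = 48
ρ = 1 − 6·48/(6·35) = 1 − 288/210 = -0.371

-0.371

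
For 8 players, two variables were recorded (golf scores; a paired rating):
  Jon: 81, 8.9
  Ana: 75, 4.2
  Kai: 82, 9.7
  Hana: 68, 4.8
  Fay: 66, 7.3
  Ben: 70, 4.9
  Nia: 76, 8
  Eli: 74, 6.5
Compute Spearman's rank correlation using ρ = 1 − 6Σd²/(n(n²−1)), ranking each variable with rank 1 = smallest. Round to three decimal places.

Ranks of variable 1: 7, 5, 8, 2, 1, 3, 6, 4
Ranks of variable 2: 7, 1, 8, 2, 5, 3, 6, 4
d = r₁ − r₂: 0, 4, 0, 0, -4, 0, 0, 0
d²: 0, 16, 0, 0, 16, 0, 0, 0; Σd² = 32
ρ = 1 − 6·32/(8·63) = 1 − 192/504 = 0.619

0.619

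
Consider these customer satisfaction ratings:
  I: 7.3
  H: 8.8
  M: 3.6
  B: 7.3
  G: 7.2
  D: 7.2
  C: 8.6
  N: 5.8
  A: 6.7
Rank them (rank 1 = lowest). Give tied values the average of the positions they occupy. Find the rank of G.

4.5

Sorted (ascending): 3.6, 5.8, 6.7, 7.2, 7.2, 7.3, 7.3, 8.6, 8.8
The 2 values of 7.2 occupy positions 4–5 → average rank (4+5)/2 = 4.5.
The 2 values of 7.3 occupy positions 6–7 → average rank (6+7)/2 = 6.5.
G has value 7.2 → rank 4.5.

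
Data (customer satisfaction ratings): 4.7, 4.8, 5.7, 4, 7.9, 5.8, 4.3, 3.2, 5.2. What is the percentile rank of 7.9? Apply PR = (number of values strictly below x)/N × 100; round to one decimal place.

N = 9.
Strictly below 7.9: 8. Equal to 7.9: 1.
PR = 8/9 × 100 = 88.9

88.9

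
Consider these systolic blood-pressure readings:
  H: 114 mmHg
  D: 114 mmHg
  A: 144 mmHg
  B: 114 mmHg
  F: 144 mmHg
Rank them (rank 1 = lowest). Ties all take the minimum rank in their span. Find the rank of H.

Sorted (ascending): 114, 114, 114, 144, 144
The 3 values of 114 occupy positions 1–3 → each gets rank 1.
The 2 values of 144 occupy positions 4–5 → each gets rank 4.
H has value 114 mmHg → rank 1.

1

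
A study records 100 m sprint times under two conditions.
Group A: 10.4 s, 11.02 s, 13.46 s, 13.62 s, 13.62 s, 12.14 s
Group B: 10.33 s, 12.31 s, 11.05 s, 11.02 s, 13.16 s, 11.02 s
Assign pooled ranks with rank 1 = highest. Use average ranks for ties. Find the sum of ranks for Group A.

32

Sorted (descending): 13.62, 13.62, 13.46, 13.16, 12.31, 12.14, 11.05, 11.02, 11.02, 11.02, 10.4, 10.33
The 2 values of 13.62 occupy positions 1–2 → average rank (1+2)/2 = 1.5.
The 3 values of 11.02 occupy positions 8–10 → average rank 9.
Group A values → pooled ranks: 10.4→11, 11.02→9, 13.46→3, 13.62→1.5, 13.62→1.5, 12.14→6
Rank sum = 11 + 9 + 3 + 1.5 + 1.5 + 6 = 32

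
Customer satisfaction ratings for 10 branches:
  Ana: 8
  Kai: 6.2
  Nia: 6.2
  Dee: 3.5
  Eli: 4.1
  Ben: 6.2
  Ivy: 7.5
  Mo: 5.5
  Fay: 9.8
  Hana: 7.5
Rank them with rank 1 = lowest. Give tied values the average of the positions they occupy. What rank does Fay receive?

10

Sorted (ascending): 3.5, 4.1, 5.5, 6.2, 6.2, 6.2, 7.5, 7.5, 8, 9.8
The 3 values of 6.2 occupy positions 4–6 → average rank 5.
The 2 values of 7.5 occupy positions 7–8 → average rank (7+8)/2 = 7.5.
Fay has value 9.8 → rank 10.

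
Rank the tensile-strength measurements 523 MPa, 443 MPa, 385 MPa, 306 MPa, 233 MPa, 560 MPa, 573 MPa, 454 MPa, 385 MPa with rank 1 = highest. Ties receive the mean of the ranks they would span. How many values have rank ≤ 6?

Sorted (descending): 573, 560, 523, 454, 443, 385, 385, 306, 233
The 2 values of 385 occupy positions 6–7 → average rank (6+7)/2 = 6.5.
Ranks ≤ 6: {1, 2, 3, 4, 5} → 5 values.

5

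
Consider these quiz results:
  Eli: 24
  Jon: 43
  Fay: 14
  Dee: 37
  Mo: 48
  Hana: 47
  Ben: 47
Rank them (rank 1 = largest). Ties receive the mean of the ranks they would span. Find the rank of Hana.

Sorted (descending): 48, 47, 47, 43, 37, 24, 14
The 2 values of 47 occupy positions 2–3 → average rank (2+3)/2 = 2.5.
Hana has value 47 → rank 2.5.

2.5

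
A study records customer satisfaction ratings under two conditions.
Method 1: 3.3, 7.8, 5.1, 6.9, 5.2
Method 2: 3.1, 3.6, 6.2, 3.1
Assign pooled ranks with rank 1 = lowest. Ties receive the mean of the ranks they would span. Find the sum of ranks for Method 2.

14

Sorted (ascending): 3.1, 3.1, 3.3, 3.6, 5.1, 5.2, 6.2, 6.9, 7.8
The 2 values of 3.1 occupy positions 1–2 → average rank (1+2)/2 = 1.5.
Method 2 values → pooled ranks: 3.1→1.5, 3.6→4, 6.2→7, 3.1→1.5
Rank sum = 1.5 + 4 + 7 + 1.5 = 14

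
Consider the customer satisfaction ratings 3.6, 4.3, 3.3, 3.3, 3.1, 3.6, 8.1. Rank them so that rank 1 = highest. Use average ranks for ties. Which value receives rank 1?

8.1

Sorted (descending): 8.1, 4.3, 3.6, 3.6, 3.3, 3.3, 3.1
The 2 values of 3.6 occupy positions 3–4 → average rank (3+4)/2 = 3.5.
The 2 values of 3.3 occupy positions 5–6 → average rank (5+6)/2 = 5.5.
Rank 1 → value 8.1.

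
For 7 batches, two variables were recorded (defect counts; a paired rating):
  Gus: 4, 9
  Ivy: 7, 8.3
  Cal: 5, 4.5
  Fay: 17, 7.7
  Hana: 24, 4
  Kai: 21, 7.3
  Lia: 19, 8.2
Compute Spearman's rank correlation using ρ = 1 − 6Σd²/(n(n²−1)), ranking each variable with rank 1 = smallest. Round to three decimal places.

Ranks of variable 1: 1, 3, 2, 4, 7, 6, 5
Ranks of variable 2: 7, 6, 2, 4, 1, 3, 5
d = r₁ − r₂: -6, -3, 0, 0, 6, 3, 0
d²: 36, 9, 0, 0, 36, 9, 0; Σd² = 90
ρ = 1 − 6·90/(7·48) = 1 − 540/336 = -0.607

-0.607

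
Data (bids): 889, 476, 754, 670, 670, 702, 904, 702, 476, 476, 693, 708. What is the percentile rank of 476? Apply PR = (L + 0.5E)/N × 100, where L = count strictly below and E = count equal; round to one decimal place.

N = 12.
Strictly below 476: 0. Equal to 476: 3.
PR = (0 + 0.5·3)/12 × 100 = 12.5

12.5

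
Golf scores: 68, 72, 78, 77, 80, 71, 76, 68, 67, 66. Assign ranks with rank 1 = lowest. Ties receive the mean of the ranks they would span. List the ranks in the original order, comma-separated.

3.5, 6, 9, 8, 10, 5, 7, 3.5, 2, 1

Sorted (ascending): 66, 67, 68, 68, 71, 72, 76, 77, 78, 80
The 2 values of 68 occupy positions 3–4 → average rank (3+4)/2 = 3.5.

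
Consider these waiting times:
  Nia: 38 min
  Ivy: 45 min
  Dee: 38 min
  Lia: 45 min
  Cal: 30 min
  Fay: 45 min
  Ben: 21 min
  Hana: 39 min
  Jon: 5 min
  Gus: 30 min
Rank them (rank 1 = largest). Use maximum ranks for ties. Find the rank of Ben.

Sorted (descending): 45, 45, 45, 39, 38, 38, 30, 30, 21, 5
The 3 values of 45 occupy positions 1–3 → each gets rank 3.
The 2 values of 38 occupy positions 5–6 → each gets rank 6.
The 2 values of 30 occupy positions 7–8 → each gets rank 8.
Ben has value 21 min → rank 9.

9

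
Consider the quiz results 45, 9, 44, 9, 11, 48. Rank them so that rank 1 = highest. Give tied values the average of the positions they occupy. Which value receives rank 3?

44

Sorted (descending): 48, 45, 44, 11, 9, 9
The 2 values of 9 occupy positions 5–6 → average rank (5+6)/2 = 5.5.
Rank 3 → value 44.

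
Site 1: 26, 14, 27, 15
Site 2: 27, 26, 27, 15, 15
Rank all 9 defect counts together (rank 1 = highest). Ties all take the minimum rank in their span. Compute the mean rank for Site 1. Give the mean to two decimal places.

Sorted (descending): 27, 27, 27, 26, 26, 15, 15, 15, 14
The 3 values of 27 occupy positions 1–3 → each gets rank 1.
The 2 values of 26 occupy positions 4–5 → each gets rank 4.
The 3 values of 15 occupy positions 6–8 → each gets rank 6.
Site 1 values → pooled ranks: 26→4, 14→9, 27→1, 15→6
Mean rank = (4 + 9 + 1 + 6) / 4 = 5.00

5.00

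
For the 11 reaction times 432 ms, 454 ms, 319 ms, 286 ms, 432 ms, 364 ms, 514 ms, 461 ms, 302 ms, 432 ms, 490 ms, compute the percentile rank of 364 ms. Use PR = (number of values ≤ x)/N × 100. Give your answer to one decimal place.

N = 11.
Strictly below 364: 3. Equal to 364: 1.
PR = 4/11 × 100 = 36.4

36.4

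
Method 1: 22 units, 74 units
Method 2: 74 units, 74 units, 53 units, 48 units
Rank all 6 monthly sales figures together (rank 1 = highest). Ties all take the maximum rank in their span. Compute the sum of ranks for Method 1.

Sorted (descending): 74, 74, 74, 53, 48, 22
The 3 values of 74 occupy positions 1–3 → each gets rank 3.
Method 1 values → pooled ranks: 22→6, 74→3
Rank sum = 6 + 3 = 9

9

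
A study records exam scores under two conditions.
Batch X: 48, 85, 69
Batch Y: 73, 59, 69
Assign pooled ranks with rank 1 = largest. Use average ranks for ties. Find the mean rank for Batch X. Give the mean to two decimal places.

Sorted (descending): 85, 73, 69, 69, 59, 48
The 2 values of 69 occupy positions 3–4 → average rank (3+4)/2 = 3.5.
Batch X values → pooled ranks: 48→6, 85→1, 69→3.5
Mean rank = (6 + 1 + 3.5) / 3 = 3.50

3.50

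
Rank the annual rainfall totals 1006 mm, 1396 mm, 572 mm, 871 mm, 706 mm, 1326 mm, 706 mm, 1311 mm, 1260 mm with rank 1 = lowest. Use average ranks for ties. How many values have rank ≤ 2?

Sorted (ascending): 572, 706, 706, 871, 1006, 1260, 1311, 1326, 1396
The 2 values of 706 occupy positions 2–3 → average rank (2+3)/2 = 2.5.
Ranks ≤ 2: {1} → 1 value.

1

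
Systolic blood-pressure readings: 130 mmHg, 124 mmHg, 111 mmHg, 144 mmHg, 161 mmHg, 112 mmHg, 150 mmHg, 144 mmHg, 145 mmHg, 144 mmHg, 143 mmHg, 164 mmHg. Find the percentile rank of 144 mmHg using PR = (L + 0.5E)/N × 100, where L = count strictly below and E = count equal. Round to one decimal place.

N = 12.
Strictly below 144: 5. Equal to 144: 3.
PR = (5 + 0.5·3)/12 × 100 = 54.2

54.2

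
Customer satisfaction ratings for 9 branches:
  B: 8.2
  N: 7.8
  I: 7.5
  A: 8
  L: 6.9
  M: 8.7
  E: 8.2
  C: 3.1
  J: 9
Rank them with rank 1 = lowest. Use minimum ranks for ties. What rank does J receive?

9

Sorted (ascending): 3.1, 6.9, 7.5, 7.8, 8, 8.2, 8.2, 8.7, 9
The 2 values of 8.2 occupy positions 6–7 → each gets rank 6.
J has value 9 → rank 9.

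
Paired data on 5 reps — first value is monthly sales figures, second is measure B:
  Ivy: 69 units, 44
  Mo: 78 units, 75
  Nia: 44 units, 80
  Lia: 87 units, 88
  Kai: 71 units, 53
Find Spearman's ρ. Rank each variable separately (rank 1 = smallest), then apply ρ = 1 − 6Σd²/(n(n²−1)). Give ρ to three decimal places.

0.400

Ranks of variable 1: 2, 4, 1, 5, 3
Ranks of variable 2: 1, 3, 4, 5, 2
d = r₁ − r₂: 1, 1, -3, 0, 1
d²: 1, 1, 9, 0, 1; Σd² = 12
ρ = 1 − 6·12/(5·24) = 1 − 72/120 = 0.400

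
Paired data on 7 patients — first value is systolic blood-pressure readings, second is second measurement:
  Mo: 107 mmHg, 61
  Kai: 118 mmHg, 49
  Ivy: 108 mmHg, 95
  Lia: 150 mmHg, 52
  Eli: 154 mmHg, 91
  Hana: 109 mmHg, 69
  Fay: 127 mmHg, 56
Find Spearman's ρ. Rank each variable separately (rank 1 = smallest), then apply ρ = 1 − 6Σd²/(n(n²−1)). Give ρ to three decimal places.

Ranks of variable 1: 1, 4, 2, 6, 7, 3, 5
Ranks of variable 2: 4, 1, 7, 2, 6, 5, 3
d = r₁ − r₂: -3, 3, -5, 4, 1, -2, 2
d²: 9, 9, 25, 16, 1, 4, 4; Σd² = 68
ρ = 1 − 6·68/(7·48) = 1 − 408/336 = -0.214

-0.214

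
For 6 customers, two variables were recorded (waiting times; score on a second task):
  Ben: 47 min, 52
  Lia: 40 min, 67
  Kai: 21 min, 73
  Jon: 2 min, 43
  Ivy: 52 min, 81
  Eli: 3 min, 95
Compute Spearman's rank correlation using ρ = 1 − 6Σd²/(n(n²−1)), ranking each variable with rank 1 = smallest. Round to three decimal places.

0.200

Ranks of variable 1: 5, 4, 3, 1, 6, 2
Ranks of variable 2: 2, 3, 4, 1, 5, 6
d = r₁ − r₂: 3, 1, -1, 0, 1, -4
d²: 9, 1, 1, 0, 1, 16; Σd² = 28
ρ = 1 − 6·28/(6·35) = 1 − 168/210 = 0.200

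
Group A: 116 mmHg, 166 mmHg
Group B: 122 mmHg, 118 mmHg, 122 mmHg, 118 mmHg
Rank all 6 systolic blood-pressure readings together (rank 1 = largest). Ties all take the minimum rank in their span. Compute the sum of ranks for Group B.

Sorted (descending): 166, 122, 122, 118, 118, 116
The 2 values of 122 occupy positions 2–3 → each gets rank 2.
The 2 values of 118 occupy positions 4–5 → each gets rank 4.
Group B values → pooled ranks: 122→2, 118→4, 122→2, 118→4
Rank sum = 2 + 4 + 2 + 4 = 12

12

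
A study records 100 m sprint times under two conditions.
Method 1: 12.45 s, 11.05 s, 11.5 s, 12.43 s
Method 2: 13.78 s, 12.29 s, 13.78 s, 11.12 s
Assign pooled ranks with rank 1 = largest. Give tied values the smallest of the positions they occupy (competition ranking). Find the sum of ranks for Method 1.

21

Sorted (descending): 13.78, 13.78, 12.45, 12.43, 12.29, 11.5, 11.12, 11.05
The 2 values of 13.78 occupy positions 1–2 → each gets rank 1.
Method 1 values → pooled ranks: 12.45→3, 11.05→8, 11.5→6, 12.43→4
Rank sum = 3 + 8 + 6 + 4 = 21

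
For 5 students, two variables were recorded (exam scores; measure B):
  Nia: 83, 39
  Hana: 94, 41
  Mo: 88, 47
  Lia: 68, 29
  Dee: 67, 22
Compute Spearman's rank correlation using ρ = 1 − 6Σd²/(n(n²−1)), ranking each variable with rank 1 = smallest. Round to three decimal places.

Ranks of variable 1: 3, 5, 4, 2, 1
Ranks of variable 2: 3, 4, 5, 2, 1
d = r₁ − r₂: 0, 1, -1, 0, 0
d²: 0, 1, 1, 0, 0; Σd² = 2
ρ = 1 − 6·2/(5·24) = 1 − 12/120 = 0.900

0.900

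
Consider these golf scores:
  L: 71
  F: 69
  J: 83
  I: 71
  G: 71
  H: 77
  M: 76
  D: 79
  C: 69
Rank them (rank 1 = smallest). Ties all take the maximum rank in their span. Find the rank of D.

Sorted (ascending): 69, 69, 71, 71, 71, 76, 77, 79, 83
The 2 values of 69 occupy positions 1–2 → each gets rank 2.
The 3 values of 71 occupy positions 3–5 → each gets rank 5.
D has value 79 → rank 8.

8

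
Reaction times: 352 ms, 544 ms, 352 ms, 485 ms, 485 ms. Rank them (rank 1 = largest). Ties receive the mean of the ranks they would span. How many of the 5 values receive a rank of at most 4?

3

Sorted (descending): 544, 485, 485, 352, 352
The 2 values of 485 occupy positions 2–3 → average rank (2+3)/2 = 2.5.
The 2 values of 352 occupy positions 4–5 → average rank (4+5)/2 = 4.5.
Ranks ≤ 4: {1, 2.5, 2.5} → 3 values.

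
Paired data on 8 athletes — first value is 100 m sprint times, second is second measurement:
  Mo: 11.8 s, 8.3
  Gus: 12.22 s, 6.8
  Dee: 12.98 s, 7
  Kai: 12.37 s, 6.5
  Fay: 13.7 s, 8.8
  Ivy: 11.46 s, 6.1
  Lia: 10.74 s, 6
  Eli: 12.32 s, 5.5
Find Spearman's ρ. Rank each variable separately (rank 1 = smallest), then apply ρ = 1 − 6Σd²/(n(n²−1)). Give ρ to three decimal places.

Ranks of variable 1: 3, 4, 7, 6, 8, 2, 1, 5
Ranks of variable 2: 7, 5, 6, 4, 8, 3, 2, 1
d = r₁ − r₂: -4, -1, 1, 2, 0, -1, -1, 4
d²: 16, 1, 1, 4, 0, 1, 1, 16; Σd² = 40
ρ = 1 − 6·40/(8·63) = 1 − 240/504 = 0.524

0.524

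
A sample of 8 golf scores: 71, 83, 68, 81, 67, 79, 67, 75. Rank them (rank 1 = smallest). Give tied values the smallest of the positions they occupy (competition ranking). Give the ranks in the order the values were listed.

Sorted (ascending): 67, 67, 68, 71, 75, 79, 81, 83
The 2 values of 67 occupy positions 1–2 → each gets rank 1.

4, 8, 3, 7, 1, 6, 1, 5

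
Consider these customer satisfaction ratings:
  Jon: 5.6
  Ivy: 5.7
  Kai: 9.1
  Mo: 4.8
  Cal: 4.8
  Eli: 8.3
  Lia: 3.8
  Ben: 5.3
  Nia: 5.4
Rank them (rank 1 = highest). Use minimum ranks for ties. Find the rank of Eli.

2

Sorted (descending): 9.1, 8.3, 5.7, 5.6, 5.4, 5.3, 4.8, 4.8, 3.8
The 2 values of 4.8 occupy positions 7–8 → each gets rank 7.
Eli has value 8.3 → rank 2.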